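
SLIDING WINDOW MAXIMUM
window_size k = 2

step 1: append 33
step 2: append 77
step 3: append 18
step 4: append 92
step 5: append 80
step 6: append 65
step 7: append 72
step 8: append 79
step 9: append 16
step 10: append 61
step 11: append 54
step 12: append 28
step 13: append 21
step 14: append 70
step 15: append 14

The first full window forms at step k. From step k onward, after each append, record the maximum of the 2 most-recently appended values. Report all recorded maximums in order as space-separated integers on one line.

Answer: 77 77 92 92 80 72 79 79 61 61 54 28 70 70

Derivation:
step 1: append 33 -> window=[33] (not full yet)
step 2: append 77 -> window=[33, 77] -> max=77
step 3: append 18 -> window=[77, 18] -> max=77
step 4: append 92 -> window=[18, 92] -> max=92
step 5: append 80 -> window=[92, 80] -> max=92
step 6: append 65 -> window=[80, 65] -> max=80
step 7: append 72 -> window=[65, 72] -> max=72
step 8: append 79 -> window=[72, 79] -> max=79
step 9: append 16 -> window=[79, 16] -> max=79
step 10: append 61 -> window=[16, 61] -> max=61
step 11: append 54 -> window=[61, 54] -> max=61
step 12: append 28 -> window=[54, 28] -> max=54
step 13: append 21 -> window=[28, 21] -> max=28
step 14: append 70 -> window=[21, 70] -> max=70
step 15: append 14 -> window=[70, 14] -> max=70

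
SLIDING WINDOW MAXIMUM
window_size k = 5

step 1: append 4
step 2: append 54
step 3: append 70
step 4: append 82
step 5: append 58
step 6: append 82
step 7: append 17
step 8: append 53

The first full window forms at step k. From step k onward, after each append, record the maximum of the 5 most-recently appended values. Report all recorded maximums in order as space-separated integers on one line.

step 1: append 4 -> window=[4] (not full yet)
step 2: append 54 -> window=[4, 54] (not full yet)
step 3: append 70 -> window=[4, 54, 70] (not full yet)
step 4: append 82 -> window=[4, 54, 70, 82] (not full yet)
step 5: append 58 -> window=[4, 54, 70, 82, 58] -> max=82
step 6: append 82 -> window=[54, 70, 82, 58, 82] -> max=82
step 7: append 17 -> window=[70, 82, 58, 82, 17] -> max=82
step 8: append 53 -> window=[82, 58, 82, 17, 53] -> max=82

Answer: 82 82 82 82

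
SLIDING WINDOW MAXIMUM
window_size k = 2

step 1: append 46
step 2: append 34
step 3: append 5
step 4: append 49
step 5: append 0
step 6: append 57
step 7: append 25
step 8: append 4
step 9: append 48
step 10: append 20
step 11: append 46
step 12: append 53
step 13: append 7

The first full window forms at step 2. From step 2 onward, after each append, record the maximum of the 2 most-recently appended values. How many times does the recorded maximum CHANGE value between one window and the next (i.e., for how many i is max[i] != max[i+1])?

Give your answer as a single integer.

Answer: 7

Derivation:
step 1: append 46 -> window=[46] (not full yet)
step 2: append 34 -> window=[46, 34] -> max=46
step 3: append 5 -> window=[34, 5] -> max=34
step 4: append 49 -> window=[5, 49] -> max=49
step 5: append 0 -> window=[49, 0] -> max=49
step 6: append 57 -> window=[0, 57] -> max=57
step 7: append 25 -> window=[57, 25] -> max=57
step 8: append 4 -> window=[25, 4] -> max=25
step 9: append 48 -> window=[4, 48] -> max=48
step 10: append 20 -> window=[48, 20] -> max=48
step 11: append 46 -> window=[20, 46] -> max=46
step 12: append 53 -> window=[46, 53] -> max=53
step 13: append 7 -> window=[53, 7] -> max=53
Recorded maximums: 46 34 49 49 57 57 25 48 48 46 53 53
Changes between consecutive maximums: 7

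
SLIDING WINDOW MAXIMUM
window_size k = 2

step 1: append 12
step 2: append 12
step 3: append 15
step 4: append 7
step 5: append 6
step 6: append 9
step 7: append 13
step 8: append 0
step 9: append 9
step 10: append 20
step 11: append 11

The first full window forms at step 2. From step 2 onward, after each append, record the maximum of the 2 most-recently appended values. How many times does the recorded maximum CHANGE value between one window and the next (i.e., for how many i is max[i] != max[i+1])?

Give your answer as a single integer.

Answer: 6

Derivation:
step 1: append 12 -> window=[12] (not full yet)
step 2: append 12 -> window=[12, 12] -> max=12
step 3: append 15 -> window=[12, 15] -> max=15
step 4: append 7 -> window=[15, 7] -> max=15
step 5: append 6 -> window=[7, 6] -> max=7
step 6: append 9 -> window=[6, 9] -> max=9
step 7: append 13 -> window=[9, 13] -> max=13
step 8: append 0 -> window=[13, 0] -> max=13
step 9: append 9 -> window=[0, 9] -> max=9
step 10: append 20 -> window=[9, 20] -> max=20
step 11: append 11 -> window=[20, 11] -> max=20
Recorded maximums: 12 15 15 7 9 13 13 9 20 20
Changes between consecutive maximums: 6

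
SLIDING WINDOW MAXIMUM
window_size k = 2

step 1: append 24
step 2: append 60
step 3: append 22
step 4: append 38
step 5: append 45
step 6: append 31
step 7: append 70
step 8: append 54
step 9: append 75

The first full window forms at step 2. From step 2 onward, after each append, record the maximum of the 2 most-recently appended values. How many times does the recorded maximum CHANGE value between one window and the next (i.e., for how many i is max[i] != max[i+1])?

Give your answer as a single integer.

Answer: 4

Derivation:
step 1: append 24 -> window=[24] (not full yet)
step 2: append 60 -> window=[24, 60] -> max=60
step 3: append 22 -> window=[60, 22] -> max=60
step 4: append 38 -> window=[22, 38] -> max=38
step 5: append 45 -> window=[38, 45] -> max=45
step 6: append 31 -> window=[45, 31] -> max=45
step 7: append 70 -> window=[31, 70] -> max=70
step 8: append 54 -> window=[70, 54] -> max=70
step 9: append 75 -> window=[54, 75] -> max=75
Recorded maximums: 60 60 38 45 45 70 70 75
Changes between consecutive maximums: 4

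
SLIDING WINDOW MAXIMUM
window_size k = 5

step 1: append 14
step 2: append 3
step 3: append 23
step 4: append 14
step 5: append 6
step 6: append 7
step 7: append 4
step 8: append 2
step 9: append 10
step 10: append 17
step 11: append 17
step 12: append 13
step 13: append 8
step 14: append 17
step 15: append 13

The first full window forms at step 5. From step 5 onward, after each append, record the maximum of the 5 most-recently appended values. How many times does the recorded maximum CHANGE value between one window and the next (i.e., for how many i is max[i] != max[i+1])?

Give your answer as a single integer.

Answer: 3

Derivation:
step 1: append 14 -> window=[14] (not full yet)
step 2: append 3 -> window=[14, 3] (not full yet)
step 3: append 23 -> window=[14, 3, 23] (not full yet)
step 4: append 14 -> window=[14, 3, 23, 14] (not full yet)
step 5: append 6 -> window=[14, 3, 23, 14, 6] -> max=23
step 6: append 7 -> window=[3, 23, 14, 6, 7] -> max=23
step 7: append 4 -> window=[23, 14, 6, 7, 4] -> max=23
step 8: append 2 -> window=[14, 6, 7, 4, 2] -> max=14
step 9: append 10 -> window=[6, 7, 4, 2, 10] -> max=10
step 10: append 17 -> window=[7, 4, 2, 10, 17] -> max=17
step 11: append 17 -> window=[4, 2, 10, 17, 17] -> max=17
step 12: append 13 -> window=[2, 10, 17, 17, 13] -> max=17
step 13: append 8 -> window=[10, 17, 17, 13, 8] -> max=17
step 14: append 17 -> window=[17, 17, 13, 8, 17] -> max=17
step 15: append 13 -> window=[17, 13, 8, 17, 13] -> max=17
Recorded maximums: 23 23 23 14 10 17 17 17 17 17 17
Changes between consecutive maximums: 3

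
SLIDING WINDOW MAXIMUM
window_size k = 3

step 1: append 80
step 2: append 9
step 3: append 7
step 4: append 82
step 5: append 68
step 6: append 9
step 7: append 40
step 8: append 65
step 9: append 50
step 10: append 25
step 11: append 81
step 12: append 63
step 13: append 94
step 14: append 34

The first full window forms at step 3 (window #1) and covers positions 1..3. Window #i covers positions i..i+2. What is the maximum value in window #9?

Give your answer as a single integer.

step 1: append 80 -> window=[80] (not full yet)
step 2: append 9 -> window=[80, 9] (not full yet)
step 3: append 7 -> window=[80, 9, 7] -> max=80
step 4: append 82 -> window=[9, 7, 82] -> max=82
step 5: append 68 -> window=[7, 82, 68] -> max=82
step 6: append 9 -> window=[82, 68, 9] -> max=82
step 7: append 40 -> window=[68, 9, 40] -> max=68
step 8: append 65 -> window=[9, 40, 65] -> max=65
step 9: append 50 -> window=[40, 65, 50] -> max=65
step 10: append 25 -> window=[65, 50, 25] -> max=65
step 11: append 81 -> window=[50, 25, 81] -> max=81
Window #9 max = 81

Answer: 81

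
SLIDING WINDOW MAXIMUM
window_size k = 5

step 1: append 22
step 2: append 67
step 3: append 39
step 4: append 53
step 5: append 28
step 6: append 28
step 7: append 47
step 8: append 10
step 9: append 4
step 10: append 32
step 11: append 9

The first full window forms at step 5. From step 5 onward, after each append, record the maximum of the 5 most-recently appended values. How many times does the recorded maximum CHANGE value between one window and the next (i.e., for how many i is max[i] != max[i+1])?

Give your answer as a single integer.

step 1: append 22 -> window=[22] (not full yet)
step 2: append 67 -> window=[22, 67] (not full yet)
step 3: append 39 -> window=[22, 67, 39] (not full yet)
step 4: append 53 -> window=[22, 67, 39, 53] (not full yet)
step 5: append 28 -> window=[22, 67, 39, 53, 28] -> max=67
step 6: append 28 -> window=[67, 39, 53, 28, 28] -> max=67
step 7: append 47 -> window=[39, 53, 28, 28, 47] -> max=53
step 8: append 10 -> window=[53, 28, 28, 47, 10] -> max=53
step 9: append 4 -> window=[28, 28, 47, 10, 4] -> max=47
step 10: append 32 -> window=[28, 47, 10, 4, 32] -> max=47
step 11: append 9 -> window=[47, 10, 4, 32, 9] -> max=47
Recorded maximums: 67 67 53 53 47 47 47
Changes between consecutive maximums: 2

Answer: 2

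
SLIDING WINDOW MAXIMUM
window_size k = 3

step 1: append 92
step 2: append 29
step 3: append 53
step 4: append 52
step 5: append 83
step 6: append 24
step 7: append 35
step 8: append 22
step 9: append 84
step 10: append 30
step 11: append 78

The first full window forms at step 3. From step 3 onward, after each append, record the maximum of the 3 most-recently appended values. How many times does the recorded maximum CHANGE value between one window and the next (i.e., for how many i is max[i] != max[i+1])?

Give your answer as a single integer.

step 1: append 92 -> window=[92] (not full yet)
step 2: append 29 -> window=[92, 29] (not full yet)
step 3: append 53 -> window=[92, 29, 53] -> max=92
step 4: append 52 -> window=[29, 53, 52] -> max=53
step 5: append 83 -> window=[53, 52, 83] -> max=83
step 6: append 24 -> window=[52, 83, 24] -> max=83
step 7: append 35 -> window=[83, 24, 35] -> max=83
step 8: append 22 -> window=[24, 35, 22] -> max=35
step 9: append 84 -> window=[35, 22, 84] -> max=84
step 10: append 30 -> window=[22, 84, 30] -> max=84
step 11: append 78 -> window=[84, 30, 78] -> max=84
Recorded maximums: 92 53 83 83 83 35 84 84 84
Changes between consecutive maximums: 4

Answer: 4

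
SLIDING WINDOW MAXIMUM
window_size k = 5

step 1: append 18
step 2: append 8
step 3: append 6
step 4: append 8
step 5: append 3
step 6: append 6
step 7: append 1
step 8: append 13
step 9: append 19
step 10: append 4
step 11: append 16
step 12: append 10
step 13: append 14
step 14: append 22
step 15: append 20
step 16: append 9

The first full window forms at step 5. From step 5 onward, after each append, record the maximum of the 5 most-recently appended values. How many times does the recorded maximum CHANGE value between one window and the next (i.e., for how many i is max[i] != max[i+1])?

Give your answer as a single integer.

step 1: append 18 -> window=[18] (not full yet)
step 2: append 8 -> window=[18, 8] (not full yet)
step 3: append 6 -> window=[18, 8, 6] (not full yet)
step 4: append 8 -> window=[18, 8, 6, 8] (not full yet)
step 5: append 3 -> window=[18, 8, 6, 8, 3] -> max=18
step 6: append 6 -> window=[8, 6, 8, 3, 6] -> max=8
step 7: append 1 -> window=[6, 8, 3, 6, 1] -> max=8
step 8: append 13 -> window=[8, 3, 6, 1, 13] -> max=13
step 9: append 19 -> window=[3, 6, 1, 13, 19] -> max=19
step 10: append 4 -> window=[6, 1, 13, 19, 4] -> max=19
step 11: append 16 -> window=[1, 13, 19, 4, 16] -> max=19
step 12: append 10 -> window=[13, 19, 4, 16, 10] -> max=19
step 13: append 14 -> window=[19, 4, 16, 10, 14] -> max=19
step 14: append 22 -> window=[4, 16, 10, 14, 22] -> max=22
step 15: append 20 -> window=[16, 10, 14, 22, 20] -> max=22
step 16: append 9 -> window=[10, 14, 22, 20, 9] -> max=22
Recorded maximums: 18 8 8 13 19 19 19 19 19 22 22 22
Changes between consecutive maximums: 4

Answer: 4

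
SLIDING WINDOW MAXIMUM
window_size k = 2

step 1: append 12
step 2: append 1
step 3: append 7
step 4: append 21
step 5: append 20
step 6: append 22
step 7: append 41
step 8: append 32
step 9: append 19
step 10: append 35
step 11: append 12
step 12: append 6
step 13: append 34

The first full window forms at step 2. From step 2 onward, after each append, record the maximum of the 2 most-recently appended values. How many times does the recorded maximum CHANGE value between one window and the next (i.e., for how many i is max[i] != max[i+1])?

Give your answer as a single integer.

step 1: append 12 -> window=[12] (not full yet)
step 2: append 1 -> window=[12, 1] -> max=12
step 3: append 7 -> window=[1, 7] -> max=7
step 4: append 21 -> window=[7, 21] -> max=21
step 5: append 20 -> window=[21, 20] -> max=21
step 6: append 22 -> window=[20, 22] -> max=22
step 7: append 41 -> window=[22, 41] -> max=41
step 8: append 32 -> window=[41, 32] -> max=41
step 9: append 19 -> window=[32, 19] -> max=32
step 10: append 35 -> window=[19, 35] -> max=35
step 11: append 12 -> window=[35, 12] -> max=35
step 12: append 6 -> window=[12, 6] -> max=12
step 13: append 34 -> window=[6, 34] -> max=34
Recorded maximums: 12 7 21 21 22 41 41 32 35 35 12 34
Changes between consecutive maximums: 8

Answer: 8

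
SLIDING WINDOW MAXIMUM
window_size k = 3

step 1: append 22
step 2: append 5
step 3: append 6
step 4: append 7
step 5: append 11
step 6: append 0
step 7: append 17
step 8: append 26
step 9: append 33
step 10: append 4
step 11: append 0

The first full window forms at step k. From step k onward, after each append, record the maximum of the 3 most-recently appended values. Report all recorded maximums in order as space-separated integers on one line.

step 1: append 22 -> window=[22] (not full yet)
step 2: append 5 -> window=[22, 5] (not full yet)
step 3: append 6 -> window=[22, 5, 6] -> max=22
step 4: append 7 -> window=[5, 6, 7] -> max=7
step 5: append 11 -> window=[6, 7, 11] -> max=11
step 6: append 0 -> window=[7, 11, 0] -> max=11
step 7: append 17 -> window=[11, 0, 17] -> max=17
step 8: append 26 -> window=[0, 17, 26] -> max=26
step 9: append 33 -> window=[17, 26, 33] -> max=33
step 10: append 4 -> window=[26, 33, 4] -> max=33
step 11: append 0 -> window=[33, 4, 0] -> max=33

Answer: 22 7 11 11 17 26 33 33 33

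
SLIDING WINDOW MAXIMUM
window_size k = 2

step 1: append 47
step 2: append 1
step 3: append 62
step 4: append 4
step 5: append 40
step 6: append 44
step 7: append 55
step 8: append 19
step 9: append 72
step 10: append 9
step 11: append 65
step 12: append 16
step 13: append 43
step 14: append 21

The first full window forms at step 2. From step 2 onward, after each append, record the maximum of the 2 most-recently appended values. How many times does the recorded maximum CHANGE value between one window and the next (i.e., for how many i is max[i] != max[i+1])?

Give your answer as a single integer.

Answer: 7

Derivation:
step 1: append 47 -> window=[47] (not full yet)
step 2: append 1 -> window=[47, 1] -> max=47
step 3: append 62 -> window=[1, 62] -> max=62
step 4: append 4 -> window=[62, 4] -> max=62
step 5: append 40 -> window=[4, 40] -> max=40
step 6: append 44 -> window=[40, 44] -> max=44
step 7: append 55 -> window=[44, 55] -> max=55
step 8: append 19 -> window=[55, 19] -> max=55
step 9: append 72 -> window=[19, 72] -> max=72
step 10: append 9 -> window=[72, 9] -> max=72
step 11: append 65 -> window=[9, 65] -> max=65
step 12: append 16 -> window=[65, 16] -> max=65
step 13: append 43 -> window=[16, 43] -> max=43
step 14: append 21 -> window=[43, 21] -> max=43
Recorded maximums: 47 62 62 40 44 55 55 72 72 65 65 43 43
Changes between consecutive maximums: 7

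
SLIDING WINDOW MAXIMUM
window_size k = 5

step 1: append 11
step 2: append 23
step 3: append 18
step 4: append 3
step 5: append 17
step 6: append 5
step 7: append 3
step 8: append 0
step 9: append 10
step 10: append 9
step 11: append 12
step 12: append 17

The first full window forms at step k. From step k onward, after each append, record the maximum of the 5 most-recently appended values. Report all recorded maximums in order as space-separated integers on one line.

Answer: 23 23 18 17 17 10 12 17

Derivation:
step 1: append 11 -> window=[11] (not full yet)
step 2: append 23 -> window=[11, 23] (not full yet)
step 3: append 18 -> window=[11, 23, 18] (not full yet)
step 4: append 3 -> window=[11, 23, 18, 3] (not full yet)
step 5: append 17 -> window=[11, 23, 18, 3, 17] -> max=23
step 6: append 5 -> window=[23, 18, 3, 17, 5] -> max=23
step 7: append 3 -> window=[18, 3, 17, 5, 3] -> max=18
step 8: append 0 -> window=[3, 17, 5, 3, 0] -> max=17
step 9: append 10 -> window=[17, 5, 3, 0, 10] -> max=17
step 10: append 9 -> window=[5, 3, 0, 10, 9] -> max=10
step 11: append 12 -> window=[3, 0, 10, 9, 12] -> max=12
step 12: append 17 -> window=[0, 10, 9, 12, 17] -> max=17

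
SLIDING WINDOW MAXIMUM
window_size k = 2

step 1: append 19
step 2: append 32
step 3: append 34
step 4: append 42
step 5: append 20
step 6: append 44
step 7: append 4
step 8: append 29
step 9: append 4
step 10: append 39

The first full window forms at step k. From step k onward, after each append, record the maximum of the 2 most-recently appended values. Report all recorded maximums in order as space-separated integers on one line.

Answer: 32 34 42 42 44 44 29 29 39

Derivation:
step 1: append 19 -> window=[19] (not full yet)
step 2: append 32 -> window=[19, 32] -> max=32
step 3: append 34 -> window=[32, 34] -> max=34
step 4: append 42 -> window=[34, 42] -> max=42
step 5: append 20 -> window=[42, 20] -> max=42
step 6: append 44 -> window=[20, 44] -> max=44
step 7: append 4 -> window=[44, 4] -> max=44
step 8: append 29 -> window=[4, 29] -> max=29
step 9: append 4 -> window=[29, 4] -> max=29
step 10: append 39 -> window=[4, 39] -> max=39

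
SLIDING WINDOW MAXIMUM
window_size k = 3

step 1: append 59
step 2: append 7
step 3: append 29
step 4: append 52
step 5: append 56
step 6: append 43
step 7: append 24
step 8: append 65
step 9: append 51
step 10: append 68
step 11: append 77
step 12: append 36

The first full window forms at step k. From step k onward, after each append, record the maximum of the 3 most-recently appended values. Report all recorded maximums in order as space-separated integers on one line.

step 1: append 59 -> window=[59] (not full yet)
step 2: append 7 -> window=[59, 7] (not full yet)
step 3: append 29 -> window=[59, 7, 29] -> max=59
step 4: append 52 -> window=[7, 29, 52] -> max=52
step 5: append 56 -> window=[29, 52, 56] -> max=56
step 6: append 43 -> window=[52, 56, 43] -> max=56
step 7: append 24 -> window=[56, 43, 24] -> max=56
step 8: append 65 -> window=[43, 24, 65] -> max=65
step 9: append 51 -> window=[24, 65, 51] -> max=65
step 10: append 68 -> window=[65, 51, 68] -> max=68
step 11: append 77 -> window=[51, 68, 77] -> max=77
step 12: append 36 -> window=[68, 77, 36] -> max=77

Answer: 59 52 56 56 56 65 65 68 77 77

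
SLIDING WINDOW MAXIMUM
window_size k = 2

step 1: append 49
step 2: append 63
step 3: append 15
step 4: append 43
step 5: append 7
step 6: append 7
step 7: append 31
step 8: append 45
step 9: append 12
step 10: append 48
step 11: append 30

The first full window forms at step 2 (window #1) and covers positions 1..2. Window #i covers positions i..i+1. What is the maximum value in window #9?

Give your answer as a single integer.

step 1: append 49 -> window=[49] (not full yet)
step 2: append 63 -> window=[49, 63] -> max=63
step 3: append 15 -> window=[63, 15] -> max=63
step 4: append 43 -> window=[15, 43] -> max=43
step 5: append 7 -> window=[43, 7] -> max=43
step 6: append 7 -> window=[7, 7] -> max=7
step 7: append 31 -> window=[7, 31] -> max=31
step 8: append 45 -> window=[31, 45] -> max=45
step 9: append 12 -> window=[45, 12] -> max=45
step 10: append 48 -> window=[12, 48] -> max=48
Window #9 max = 48

Answer: 48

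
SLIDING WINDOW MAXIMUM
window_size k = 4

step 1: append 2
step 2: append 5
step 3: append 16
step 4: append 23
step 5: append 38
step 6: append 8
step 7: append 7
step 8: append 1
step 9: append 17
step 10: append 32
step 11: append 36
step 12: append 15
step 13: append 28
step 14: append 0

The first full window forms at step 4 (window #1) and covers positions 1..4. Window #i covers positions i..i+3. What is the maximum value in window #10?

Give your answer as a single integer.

step 1: append 2 -> window=[2] (not full yet)
step 2: append 5 -> window=[2, 5] (not full yet)
step 3: append 16 -> window=[2, 5, 16] (not full yet)
step 4: append 23 -> window=[2, 5, 16, 23] -> max=23
step 5: append 38 -> window=[5, 16, 23, 38] -> max=38
step 6: append 8 -> window=[16, 23, 38, 8] -> max=38
step 7: append 7 -> window=[23, 38, 8, 7] -> max=38
step 8: append 1 -> window=[38, 8, 7, 1] -> max=38
step 9: append 17 -> window=[8, 7, 1, 17] -> max=17
step 10: append 32 -> window=[7, 1, 17, 32] -> max=32
step 11: append 36 -> window=[1, 17, 32, 36] -> max=36
step 12: append 15 -> window=[17, 32, 36, 15] -> max=36
step 13: append 28 -> window=[32, 36, 15, 28] -> max=36
Window #10 max = 36

Answer: 36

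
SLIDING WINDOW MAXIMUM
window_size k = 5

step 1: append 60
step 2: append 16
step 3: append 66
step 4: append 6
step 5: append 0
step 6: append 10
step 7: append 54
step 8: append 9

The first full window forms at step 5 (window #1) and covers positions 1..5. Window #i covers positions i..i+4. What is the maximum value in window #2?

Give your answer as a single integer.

Answer: 66

Derivation:
step 1: append 60 -> window=[60] (not full yet)
step 2: append 16 -> window=[60, 16] (not full yet)
step 3: append 66 -> window=[60, 16, 66] (not full yet)
step 4: append 6 -> window=[60, 16, 66, 6] (not full yet)
step 5: append 0 -> window=[60, 16, 66, 6, 0] -> max=66
step 6: append 10 -> window=[16, 66, 6, 0, 10] -> max=66
Window #2 max = 66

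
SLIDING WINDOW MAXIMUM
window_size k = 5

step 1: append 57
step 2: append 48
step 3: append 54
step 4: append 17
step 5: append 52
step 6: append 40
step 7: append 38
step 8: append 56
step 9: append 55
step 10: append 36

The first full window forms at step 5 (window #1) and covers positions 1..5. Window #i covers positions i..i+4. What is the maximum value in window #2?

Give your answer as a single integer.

step 1: append 57 -> window=[57] (not full yet)
step 2: append 48 -> window=[57, 48] (not full yet)
step 3: append 54 -> window=[57, 48, 54] (not full yet)
step 4: append 17 -> window=[57, 48, 54, 17] (not full yet)
step 5: append 52 -> window=[57, 48, 54, 17, 52] -> max=57
step 6: append 40 -> window=[48, 54, 17, 52, 40] -> max=54
Window #2 max = 54

Answer: 54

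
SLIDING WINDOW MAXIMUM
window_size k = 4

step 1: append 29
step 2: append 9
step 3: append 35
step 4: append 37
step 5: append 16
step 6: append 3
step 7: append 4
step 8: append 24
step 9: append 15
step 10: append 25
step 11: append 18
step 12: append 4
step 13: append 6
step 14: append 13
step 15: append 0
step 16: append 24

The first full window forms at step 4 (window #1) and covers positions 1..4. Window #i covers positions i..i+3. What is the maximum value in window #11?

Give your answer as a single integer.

step 1: append 29 -> window=[29] (not full yet)
step 2: append 9 -> window=[29, 9] (not full yet)
step 3: append 35 -> window=[29, 9, 35] (not full yet)
step 4: append 37 -> window=[29, 9, 35, 37] -> max=37
step 5: append 16 -> window=[9, 35, 37, 16] -> max=37
step 6: append 3 -> window=[35, 37, 16, 3] -> max=37
step 7: append 4 -> window=[37, 16, 3, 4] -> max=37
step 8: append 24 -> window=[16, 3, 4, 24] -> max=24
step 9: append 15 -> window=[3, 4, 24, 15] -> max=24
step 10: append 25 -> window=[4, 24, 15, 25] -> max=25
step 11: append 18 -> window=[24, 15, 25, 18] -> max=25
step 12: append 4 -> window=[15, 25, 18, 4] -> max=25
step 13: append 6 -> window=[25, 18, 4, 6] -> max=25
step 14: append 13 -> window=[18, 4, 6, 13] -> max=18
Window #11 max = 18

Answer: 18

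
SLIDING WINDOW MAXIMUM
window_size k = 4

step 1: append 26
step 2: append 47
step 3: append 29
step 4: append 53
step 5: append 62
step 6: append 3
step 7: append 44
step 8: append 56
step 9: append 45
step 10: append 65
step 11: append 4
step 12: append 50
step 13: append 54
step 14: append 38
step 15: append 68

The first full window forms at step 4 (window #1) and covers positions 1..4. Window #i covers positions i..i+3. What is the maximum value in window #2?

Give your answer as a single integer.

step 1: append 26 -> window=[26] (not full yet)
step 2: append 47 -> window=[26, 47] (not full yet)
step 3: append 29 -> window=[26, 47, 29] (not full yet)
step 4: append 53 -> window=[26, 47, 29, 53] -> max=53
step 5: append 62 -> window=[47, 29, 53, 62] -> max=62
Window #2 max = 62

Answer: 62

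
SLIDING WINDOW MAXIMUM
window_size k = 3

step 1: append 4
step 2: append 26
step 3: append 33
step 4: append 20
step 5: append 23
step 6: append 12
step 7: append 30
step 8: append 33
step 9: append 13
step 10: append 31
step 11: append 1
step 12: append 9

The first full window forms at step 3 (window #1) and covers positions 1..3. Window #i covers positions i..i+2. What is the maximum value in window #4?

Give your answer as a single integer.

Answer: 23

Derivation:
step 1: append 4 -> window=[4] (not full yet)
step 2: append 26 -> window=[4, 26] (not full yet)
step 3: append 33 -> window=[4, 26, 33] -> max=33
step 4: append 20 -> window=[26, 33, 20] -> max=33
step 5: append 23 -> window=[33, 20, 23] -> max=33
step 6: append 12 -> window=[20, 23, 12] -> max=23
Window #4 max = 23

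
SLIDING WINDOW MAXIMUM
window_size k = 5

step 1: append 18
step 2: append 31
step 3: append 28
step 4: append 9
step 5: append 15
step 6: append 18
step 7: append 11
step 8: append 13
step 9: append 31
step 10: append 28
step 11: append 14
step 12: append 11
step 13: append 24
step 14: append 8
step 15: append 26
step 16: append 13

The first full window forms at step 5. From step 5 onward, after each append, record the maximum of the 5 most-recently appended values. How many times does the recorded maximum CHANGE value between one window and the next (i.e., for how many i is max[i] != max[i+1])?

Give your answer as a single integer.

step 1: append 18 -> window=[18] (not full yet)
step 2: append 31 -> window=[18, 31] (not full yet)
step 3: append 28 -> window=[18, 31, 28] (not full yet)
step 4: append 9 -> window=[18, 31, 28, 9] (not full yet)
step 5: append 15 -> window=[18, 31, 28, 9, 15] -> max=31
step 6: append 18 -> window=[31, 28, 9, 15, 18] -> max=31
step 7: append 11 -> window=[28, 9, 15, 18, 11] -> max=28
step 8: append 13 -> window=[9, 15, 18, 11, 13] -> max=18
step 9: append 31 -> window=[15, 18, 11, 13, 31] -> max=31
step 10: append 28 -> window=[18, 11, 13, 31, 28] -> max=31
step 11: append 14 -> window=[11, 13, 31, 28, 14] -> max=31
step 12: append 11 -> window=[13, 31, 28, 14, 11] -> max=31
step 13: append 24 -> window=[31, 28, 14, 11, 24] -> max=31
step 14: append 8 -> window=[28, 14, 11, 24, 8] -> max=28
step 15: append 26 -> window=[14, 11, 24, 8, 26] -> max=26
step 16: append 13 -> window=[11, 24, 8, 26, 13] -> max=26
Recorded maximums: 31 31 28 18 31 31 31 31 31 28 26 26
Changes between consecutive maximums: 5

Answer: 5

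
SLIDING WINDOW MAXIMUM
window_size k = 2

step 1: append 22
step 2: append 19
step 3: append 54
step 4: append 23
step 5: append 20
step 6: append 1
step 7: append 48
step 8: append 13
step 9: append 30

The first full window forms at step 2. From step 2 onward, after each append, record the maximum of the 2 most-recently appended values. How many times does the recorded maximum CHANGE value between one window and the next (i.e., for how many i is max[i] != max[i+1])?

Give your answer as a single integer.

Answer: 5

Derivation:
step 1: append 22 -> window=[22] (not full yet)
step 2: append 19 -> window=[22, 19] -> max=22
step 3: append 54 -> window=[19, 54] -> max=54
step 4: append 23 -> window=[54, 23] -> max=54
step 5: append 20 -> window=[23, 20] -> max=23
step 6: append 1 -> window=[20, 1] -> max=20
step 7: append 48 -> window=[1, 48] -> max=48
step 8: append 13 -> window=[48, 13] -> max=48
step 9: append 30 -> window=[13, 30] -> max=30
Recorded maximums: 22 54 54 23 20 48 48 30
Changes between consecutive maximums: 5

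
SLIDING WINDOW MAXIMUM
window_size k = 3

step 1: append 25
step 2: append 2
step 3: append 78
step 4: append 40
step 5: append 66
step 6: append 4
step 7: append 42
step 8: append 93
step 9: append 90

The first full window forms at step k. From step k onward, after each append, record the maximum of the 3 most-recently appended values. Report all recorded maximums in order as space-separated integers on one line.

step 1: append 25 -> window=[25] (not full yet)
step 2: append 2 -> window=[25, 2] (not full yet)
step 3: append 78 -> window=[25, 2, 78] -> max=78
step 4: append 40 -> window=[2, 78, 40] -> max=78
step 5: append 66 -> window=[78, 40, 66] -> max=78
step 6: append 4 -> window=[40, 66, 4] -> max=66
step 7: append 42 -> window=[66, 4, 42] -> max=66
step 8: append 93 -> window=[4, 42, 93] -> max=93
step 9: append 90 -> window=[42, 93, 90] -> max=93

Answer: 78 78 78 66 66 93 93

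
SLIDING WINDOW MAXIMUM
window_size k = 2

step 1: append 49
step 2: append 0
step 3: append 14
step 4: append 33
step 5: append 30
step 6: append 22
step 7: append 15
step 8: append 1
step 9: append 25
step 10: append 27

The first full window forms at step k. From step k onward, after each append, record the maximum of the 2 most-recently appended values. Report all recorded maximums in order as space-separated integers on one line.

Answer: 49 14 33 33 30 22 15 25 27

Derivation:
step 1: append 49 -> window=[49] (not full yet)
step 2: append 0 -> window=[49, 0] -> max=49
step 3: append 14 -> window=[0, 14] -> max=14
step 4: append 33 -> window=[14, 33] -> max=33
step 5: append 30 -> window=[33, 30] -> max=33
step 6: append 22 -> window=[30, 22] -> max=30
step 7: append 15 -> window=[22, 15] -> max=22
step 8: append 1 -> window=[15, 1] -> max=15
step 9: append 25 -> window=[1, 25] -> max=25
step 10: append 27 -> window=[25, 27] -> max=27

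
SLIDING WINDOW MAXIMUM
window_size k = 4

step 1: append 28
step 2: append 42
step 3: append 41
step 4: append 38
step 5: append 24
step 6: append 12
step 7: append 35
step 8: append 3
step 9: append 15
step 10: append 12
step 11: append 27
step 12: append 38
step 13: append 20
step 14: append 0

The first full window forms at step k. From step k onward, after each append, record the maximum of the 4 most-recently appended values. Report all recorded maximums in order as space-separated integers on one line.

step 1: append 28 -> window=[28] (not full yet)
step 2: append 42 -> window=[28, 42] (not full yet)
step 3: append 41 -> window=[28, 42, 41] (not full yet)
step 4: append 38 -> window=[28, 42, 41, 38] -> max=42
step 5: append 24 -> window=[42, 41, 38, 24] -> max=42
step 6: append 12 -> window=[41, 38, 24, 12] -> max=41
step 7: append 35 -> window=[38, 24, 12, 35] -> max=38
step 8: append 3 -> window=[24, 12, 35, 3] -> max=35
step 9: append 15 -> window=[12, 35, 3, 15] -> max=35
step 10: append 12 -> window=[35, 3, 15, 12] -> max=35
step 11: append 27 -> window=[3, 15, 12, 27] -> max=27
step 12: append 38 -> window=[15, 12, 27, 38] -> max=38
step 13: append 20 -> window=[12, 27, 38, 20] -> max=38
step 14: append 0 -> window=[27, 38, 20, 0] -> max=38

Answer: 42 42 41 38 35 35 35 27 38 38 38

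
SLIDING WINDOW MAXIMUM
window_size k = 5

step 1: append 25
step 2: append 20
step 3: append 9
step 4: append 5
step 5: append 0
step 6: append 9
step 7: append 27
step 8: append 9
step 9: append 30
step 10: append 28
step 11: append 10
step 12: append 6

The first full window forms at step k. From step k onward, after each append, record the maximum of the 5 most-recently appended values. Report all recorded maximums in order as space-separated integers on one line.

step 1: append 25 -> window=[25] (not full yet)
step 2: append 20 -> window=[25, 20] (not full yet)
step 3: append 9 -> window=[25, 20, 9] (not full yet)
step 4: append 5 -> window=[25, 20, 9, 5] (not full yet)
step 5: append 0 -> window=[25, 20, 9, 5, 0] -> max=25
step 6: append 9 -> window=[20, 9, 5, 0, 9] -> max=20
step 7: append 27 -> window=[9, 5, 0, 9, 27] -> max=27
step 8: append 9 -> window=[5, 0, 9, 27, 9] -> max=27
step 9: append 30 -> window=[0, 9, 27, 9, 30] -> max=30
step 10: append 28 -> window=[9, 27, 9, 30, 28] -> max=30
step 11: append 10 -> window=[27, 9, 30, 28, 10] -> max=30
step 12: append 6 -> window=[9, 30, 28, 10, 6] -> max=30

Answer: 25 20 27 27 30 30 30 30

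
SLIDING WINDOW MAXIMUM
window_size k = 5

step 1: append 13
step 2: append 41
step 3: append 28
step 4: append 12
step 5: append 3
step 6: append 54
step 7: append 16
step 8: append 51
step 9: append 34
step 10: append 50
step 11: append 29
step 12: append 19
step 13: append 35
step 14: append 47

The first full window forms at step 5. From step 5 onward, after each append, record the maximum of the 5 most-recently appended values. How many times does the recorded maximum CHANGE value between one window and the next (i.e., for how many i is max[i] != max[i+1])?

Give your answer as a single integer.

Answer: 3

Derivation:
step 1: append 13 -> window=[13] (not full yet)
step 2: append 41 -> window=[13, 41] (not full yet)
step 3: append 28 -> window=[13, 41, 28] (not full yet)
step 4: append 12 -> window=[13, 41, 28, 12] (not full yet)
step 5: append 3 -> window=[13, 41, 28, 12, 3] -> max=41
step 6: append 54 -> window=[41, 28, 12, 3, 54] -> max=54
step 7: append 16 -> window=[28, 12, 3, 54, 16] -> max=54
step 8: append 51 -> window=[12, 3, 54, 16, 51] -> max=54
step 9: append 34 -> window=[3, 54, 16, 51, 34] -> max=54
step 10: append 50 -> window=[54, 16, 51, 34, 50] -> max=54
step 11: append 29 -> window=[16, 51, 34, 50, 29] -> max=51
step 12: append 19 -> window=[51, 34, 50, 29, 19] -> max=51
step 13: append 35 -> window=[34, 50, 29, 19, 35] -> max=50
step 14: append 47 -> window=[50, 29, 19, 35, 47] -> max=50
Recorded maximums: 41 54 54 54 54 54 51 51 50 50
Changes between consecutive maximums: 3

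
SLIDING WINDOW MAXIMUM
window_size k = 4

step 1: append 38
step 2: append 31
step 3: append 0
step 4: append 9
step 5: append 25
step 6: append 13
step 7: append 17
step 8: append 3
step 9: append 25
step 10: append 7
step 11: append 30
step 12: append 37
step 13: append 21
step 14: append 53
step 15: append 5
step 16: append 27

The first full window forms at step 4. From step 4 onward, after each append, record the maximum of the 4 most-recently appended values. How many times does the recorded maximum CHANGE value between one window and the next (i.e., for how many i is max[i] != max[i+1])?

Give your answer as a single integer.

Answer: 5

Derivation:
step 1: append 38 -> window=[38] (not full yet)
step 2: append 31 -> window=[38, 31] (not full yet)
step 3: append 0 -> window=[38, 31, 0] (not full yet)
step 4: append 9 -> window=[38, 31, 0, 9] -> max=38
step 5: append 25 -> window=[31, 0, 9, 25] -> max=31
step 6: append 13 -> window=[0, 9, 25, 13] -> max=25
step 7: append 17 -> window=[9, 25, 13, 17] -> max=25
step 8: append 3 -> window=[25, 13, 17, 3] -> max=25
step 9: append 25 -> window=[13, 17, 3, 25] -> max=25
step 10: append 7 -> window=[17, 3, 25, 7] -> max=25
step 11: append 30 -> window=[3, 25, 7, 30] -> max=30
step 12: append 37 -> window=[25, 7, 30, 37] -> max=37
step 13: append 21 -> window=[7, 30, 37, 21] -> max=37
step 14: append 53 -> window=[30, 37, 21, 53] -> max=53
step 15: append 5 -> window=[37, 21, 53, 5] -> max=53
step 16: append 27 -> window=[21, 53, 5, 27] -> max=53
Recorded maximums: 38 31 25 25 25 25 25 30 37 37 53 53 53
Changes between consecutive maximums: 5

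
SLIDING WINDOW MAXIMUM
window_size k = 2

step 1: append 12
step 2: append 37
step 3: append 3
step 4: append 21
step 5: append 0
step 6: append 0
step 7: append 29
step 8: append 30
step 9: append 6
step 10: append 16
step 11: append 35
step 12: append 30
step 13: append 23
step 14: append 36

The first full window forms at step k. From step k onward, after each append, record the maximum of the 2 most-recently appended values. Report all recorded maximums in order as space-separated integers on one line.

Answer: 37 37 21 21 0 29 30 30 16 35 35 30 36

Derivation:
step 1: append 12 -> window=[12] (not full yet)
step 2: append 37 -> window=[12, 37] -> max=37
step 3: append 3 -> window=[37, 3] -> max=37
step 4: append 21 -> window=[3, 21] -> max=21
step 5: append 0 -> window=[21, 0] -> max=21
step 6: append 0 -> window=[0, 0] -> max=0
step 7: append 29 -> window=[0, 29] -> max=29
step 8: append 30 -> window=[29, 30] -> max=30
step 9: append 6 -> window=[30, 6] -> max=30
step 10: append 16 -> window=[6, 16] -> max=16
step 11: append 35 -> window=[16, 35] -> max=35
step 12: append 30 -> window=[35, 30] -> max=35
step 13: append 23 -> window=[30, 23] -> max=30
step 14: append 36 -> window=[23, 36] -> max=36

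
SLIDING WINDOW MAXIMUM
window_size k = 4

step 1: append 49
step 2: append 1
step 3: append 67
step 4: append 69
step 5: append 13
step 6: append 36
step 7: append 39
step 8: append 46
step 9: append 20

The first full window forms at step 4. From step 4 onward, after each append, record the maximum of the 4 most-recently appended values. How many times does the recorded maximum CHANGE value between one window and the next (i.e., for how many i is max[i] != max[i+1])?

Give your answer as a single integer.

Answer: 1

Derivation:
step 1: append 49 -> window=[49] (not full yet)
step 2: append 1 -> window=[49, 1] (not full yet)
step 3: append 67 -> window=[49, 1, 67] (not full yet)
step 4: append 69 -> window=[49, 1, 67, 69] -> max=69
step 5: append 13 -> window=[1, 67, 69, 13] -> max=69
step 6: append 36 -> window=[67, 69, 13, 36] -> max=69
step 7: append 39 -> window=[69, 13, 36, 39] -> max=69
step 8: append 46 -> window=[13, 36, 39, 46] -> max=46
step 9: append 20 -> window=[36, 39, 46, 20] -> max=46
Recorded maximums: 69 69 69 69 46 46
Changes between consecutive maximums: 1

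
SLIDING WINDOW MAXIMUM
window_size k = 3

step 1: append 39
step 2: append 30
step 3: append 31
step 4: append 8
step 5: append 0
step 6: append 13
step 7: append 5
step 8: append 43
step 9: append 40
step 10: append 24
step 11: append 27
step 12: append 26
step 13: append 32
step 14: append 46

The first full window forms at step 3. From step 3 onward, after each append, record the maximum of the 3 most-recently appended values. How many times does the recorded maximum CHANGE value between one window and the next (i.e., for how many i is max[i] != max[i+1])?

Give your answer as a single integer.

step 1: append 39 -> window=[39] (not full yet)
step 2: append 30 -> window=[39, 30] (not full yet)
step 3: append 31 -> window=[39, 30, 31] -> max=39
step 4: append 8 -> window=[30, 31, 8] -> max=31
step 5: append 0 -> window=[31, 8, 0] -> max=31
step 6: append 13 -> window=[8, 0, 13] -> max=13
step 7: append 5 -> window=[0, 13, 5] -> max=13
step 8: append 43 -> window=[13, 5, 43] -> max=43
step 9: append 40 -> window=[5, 43, 40] -> max=43
step 10: append 24 -> window=[43, 40, 24] -> max=43
step 11: append 27 -> window=[40, 24, 27] -> max=40
step 12: append 26 -> window=[24, 27, 26] -> max=27
step 13: append 32 -> window=[27, 26, 32] -> max=32
step 14: append 46 -> window=[26, 32, 46] -> max=46
Recorded maximums: 39 31 31 13 13 43 43 43 40 27 32 46
Changes between consecutive maximums: 7

Answer: 7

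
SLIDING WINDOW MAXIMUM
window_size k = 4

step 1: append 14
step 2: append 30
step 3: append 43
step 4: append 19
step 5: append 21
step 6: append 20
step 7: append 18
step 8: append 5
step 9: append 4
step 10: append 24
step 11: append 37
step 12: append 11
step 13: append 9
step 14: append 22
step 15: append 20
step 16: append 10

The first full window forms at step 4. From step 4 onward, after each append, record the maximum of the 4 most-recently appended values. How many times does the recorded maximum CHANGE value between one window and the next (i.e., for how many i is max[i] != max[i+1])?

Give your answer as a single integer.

step 1: append 14 -> window=[14] (not full yet)
step 2: append 30 -> window=[14, 30] (not full yet)
step 3: append 43 -> window=[14, 30, 43] (not full yet)
step 4: append 19 -> window=[14, 30, 43, 19] -> max=43
step 5: append 21 -> window=[30, 43, 19, 21] -> max=43
step 6: append 20 -> window=[43, 19, 21, 20] -> max=43
step 7: append 18 -> window=[19, 21, 20, 18] -> max=21
step 8: append 5 -> window=[21, 20, 18, 5] -> max=21
step 9: append 4 -> window=[20, 18, 5, 4] -> max=20
step 10: append 24 -> window=[18, 5, 4, 24] -> max=24
step 11: append 37 -> window=[5, 4, 24, 37] -> max=37
step 12: append 11 -> window=[4, 24, 37, 11] -> max=37
step 13: append 9 -> window=[24, 37, 11, 9] -> max=37
step 14: append 22 -> window=[37, 11, 9, 22] -> max=37
step 15: append 20 -> window=[11, 9, 22, 20] -> max=22
step 16: append 10 -> window=[9, 22, 20, 10] -> max=22
Recorded maximums: 43 43 43 21 21 20 24 37 37 37 37 22 22
Changes between consecutive maximums: 5

Answer: 5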